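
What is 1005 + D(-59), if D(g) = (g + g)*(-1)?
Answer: 1123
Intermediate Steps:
D(g) = -2*g (D(g) = (2*g)*(-1) = -2*g)
1005 + D(-59) = 1005 - 2*(-59) = 1005 + 118 = 1123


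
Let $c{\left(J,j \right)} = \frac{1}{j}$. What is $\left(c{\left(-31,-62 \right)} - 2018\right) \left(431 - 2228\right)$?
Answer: $\frac{224835249}{62} \approx 3.6264 \cdot 10^{6}$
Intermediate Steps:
$\left(c{\left(-31,-62 \right)} - 2018\right) \left(431 - 2228\right) = \left(\frac{1}{-62} - 2018\right) \left(431 - 2228\right) = \left(- \frac{1}{62} - 2018\right) \left(-1797\right) = \left(- \frac{125117}{62}\right) \left(-1797\right) = \frac{224835249}{62}$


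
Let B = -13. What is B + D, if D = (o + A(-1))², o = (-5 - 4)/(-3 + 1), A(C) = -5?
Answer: -51/4 ≈ -12.750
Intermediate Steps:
o = 9/2 (o = -9/(-2) = -9*(-½) = 9/2 ≈ 4.5000)
D = ¼ (D = (9/2 - 5)² = (-½)² = ¼ ≈ 0.25000)
B + D = -13 + ¼ = -51/4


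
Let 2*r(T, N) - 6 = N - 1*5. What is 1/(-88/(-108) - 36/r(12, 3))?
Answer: -27/464 ≈ -0.058190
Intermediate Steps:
r(T, N) = ½ + N/2 (r(T, N) = 3 + (N - 1*5)/2 = 3 + (N - 5)/2 = 3 + (-5 + N)/2 = 3 + (-5/2 + N/2) = ½ + N/2)
1/(-88/(-108) - 36/r(12, 3)) = 1/(-88/(-108) - 36/(½ + (½)*3)) = 1/(-88*(-1/108) - 36/(½ + 3/2)) = 1/(22/27 - 36/2) = 1/(22/27 - 36*½) = 1/(22/27 - 18) = 1/(-464/27) = -27/464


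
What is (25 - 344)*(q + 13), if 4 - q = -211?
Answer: -72732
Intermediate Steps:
q = 215 (q = 4 - 1*(-211) = 4 + 211 = 215)
(25 - 344)*(q + 13) = (25 - 344)*(215 + 13) = -319*228 = -72732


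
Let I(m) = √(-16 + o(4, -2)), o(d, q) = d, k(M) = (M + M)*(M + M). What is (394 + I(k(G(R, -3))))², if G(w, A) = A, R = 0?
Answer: 155224 + 1576*I*√3 ≈ 1.5522e+5 + 2729.7*I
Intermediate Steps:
k(M) = 4*M² (k(M) = (2*M)*(2*M) = 4*M²)
I(m) = 2*I*√3 (I(m) = √(-16 + 4) = √(-12) = 2*I*√3)
(394 + I(k(G(R, -3))))² = (394 + 2*I*√3)²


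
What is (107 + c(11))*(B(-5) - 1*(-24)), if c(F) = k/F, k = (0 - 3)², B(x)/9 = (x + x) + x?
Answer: -131646/11 ≈ -11968.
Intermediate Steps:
B(x) = 27*x (B(x) = 9*((x + x) + x) = 9*(2*x + x) = 9*(3*x) = 27*x)
k = 9 (k = (-3)² = 9)
c(F) = 9/F
(107 + c(11))*(B(-5) - 1*(-24)) = (107 + 9/11)*(27*(-5) - 1*(-24)) = (107 + 9*(1/11))*(-135 + 24) = (107 + 9/11)*(-111) = (1186/11)*(-111) = -131646/11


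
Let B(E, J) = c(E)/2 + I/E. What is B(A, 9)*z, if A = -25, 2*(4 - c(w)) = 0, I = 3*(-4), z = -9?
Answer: -558/25 ≈ -22.320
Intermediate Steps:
I = -12
c(w) = 4 (c(w) = 4 - 1/2*0 = 4 + 0 = 4)
B(E, J) = 2 - 12/E (B(E, J) = 4/2 - 12/E = 4*(1/2) - 12/E = 2 - 12/E)
B(A, 9)*z = (2 - 12/(-25))*(-9) = (2 - 12*(-1/25))*(-9) = (2 + 12/25)*(-9) = (62/25)*(-9) = -558/25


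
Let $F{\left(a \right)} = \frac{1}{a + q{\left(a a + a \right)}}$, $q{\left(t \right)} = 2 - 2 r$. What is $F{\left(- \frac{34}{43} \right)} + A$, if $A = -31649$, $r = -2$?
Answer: $- \frac{7089333}{224} \approx -31649.0$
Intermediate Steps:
$q{\left(t \right)} = 6$ ($q{\left(t \right)} = 2 - -4 = 2 + 4 = 6$)
$F{\left(a \right)} = \frac{1}{6 + a}$ ($F{\left(a \right)} = \frac{1}{a + 6} = \frac{1}{6 + a}$)
$F{\left(- \frac{34}{43} \right)} + A = \frac{1}{6 - \frac{34}{43}} - 31649 = \frac{1}{\frac{224}{43}} - 31649 = \frac{43}{224} - 31649 = - \frac{7089333}{224}$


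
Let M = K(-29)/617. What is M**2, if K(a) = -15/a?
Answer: 225/320159449 ≈ 7.0277e-7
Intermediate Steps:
M = 15/17893 (M = -15/(-29)/617 = -15*(-1/29)*(1/617) = (15/29)*(1/617) = 15/17893 ≈ 0.00083832)
M**2 = (15/17893)**2 = 225/320159449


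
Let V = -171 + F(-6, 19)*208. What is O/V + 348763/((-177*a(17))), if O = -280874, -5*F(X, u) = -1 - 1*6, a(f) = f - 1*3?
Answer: -3689635423/1489278 ≈ -2477.5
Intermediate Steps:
a(f) = -3 + f (a(f) = f - 3 = -3 + f)
F(X, u) = 7/5 (F(X, u) = -(-1 - 1*6)/5 = -(-1 - 6)/5 = -⅕*(-7) = 7/5)
V = 601/5 (V = -171 + (7/5)*208 = -171 + 1456/5 = 601/5 ≈ 120.20)
O/V + 348763/((-177*a(17))) = -280874/601/5 + 348763/((-177*(-3 + 17))) = -280874*5/601 + 348763/((-177*14)) = -1404370/601 + 348763/(-2478) = -1404370/601 + 348763*(-1/2478) = -1404370/601 - 348763/2478 = -3689635423/1489278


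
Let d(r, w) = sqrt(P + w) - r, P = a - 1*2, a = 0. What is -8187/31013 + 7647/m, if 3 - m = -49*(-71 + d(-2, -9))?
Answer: -894751490523/354704829835 - 374703*I*sqrt(11)/11437295 ≈ -2.5225 - 0.10866*I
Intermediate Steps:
P = -2 (P = 0 - 1*2 = 0 - 2 = -2)
d(r, w) = sqrt(-2 + w) - r
m = -3378 + 49*I*sqrt(11) (m = 3 - (-49)*(-71 + (sqrt(-2 - 9) - 1*(-2))) = 3 - (-49)*(-71 + (sqrt(-11) + 2)) = 3 - (-49)*(-71 + (I*sqrt(11) + 2)) = 3 - (-49)*(-71 + (2 + I*sqrt(11))) = 3 - (-49)*(-69 + I*sqrt(11)) = 3 - (3381 - 49*I*sqrt(11)) = 3 + (-3381 + 49*I*sqrt(11)) = -3378 + 49*I*sqrt(11) ≈ -3378.0 + 162.51*I)
-8187/31013 + 7647/m = -8187/31013 + 7647/(-3378 + 49*I*sqrt(11))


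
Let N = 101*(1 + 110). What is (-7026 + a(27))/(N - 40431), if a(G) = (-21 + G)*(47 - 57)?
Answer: 1181/4870 ≈ 0.24251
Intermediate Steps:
N = 11211 (N = 101*111 = 11211)
a(G) = 210 - 10*G (a(G) = (-21 + G)*(-10) = 210 - 10*G)
(-7026 + a(27))/(N - 40431) = (-7026 + (210 - 10*27))/(11211 - 40431) = (-7026 + (210 - 270))/(-29220) = (-7026 - 60)*(-1/29220) = -7086*(-1/29220) = 1181/4870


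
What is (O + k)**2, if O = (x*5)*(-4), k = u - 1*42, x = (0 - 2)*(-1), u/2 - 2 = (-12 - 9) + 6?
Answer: 11664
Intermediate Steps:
u = -26 (u = 4 + 2*((-12 - 9) + 6) = 4 + 2*(-21 + 6) = 4 + 2*(-15) = 4 - 30 = -26)
x = 2 (x = -2*(-1) = 2)
k = -68 (k = -26 - 1*42 = -26 - 42 = -68)
O = -40 (O = (2*5)*(-4) = 10*(-4) = -40)
(O + k)**2 = (-40 - 68)**2 = (-108)**2 = 11664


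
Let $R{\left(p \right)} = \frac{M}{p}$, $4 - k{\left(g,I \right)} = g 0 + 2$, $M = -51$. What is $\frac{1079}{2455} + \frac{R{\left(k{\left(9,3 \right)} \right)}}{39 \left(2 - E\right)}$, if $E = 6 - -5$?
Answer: $\frac{294221}{574470} \approx 0.51216$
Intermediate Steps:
$k{\left(g,I \right)} = 2$ ($k{\left(g,I \right)} = 4 - \left(g 0 + 2\right) = 4 - \left(0 + 2\right) = 4 - 2 = 2$)
$E = 11$ ($E = 6 + 5 = 11$)
$R{\left(p \right)} = - \frac{51}{p}$
$\frac{1079}{2455} + \frac{R{\left(k{\left(9,3 \right)} \right)}}{39 \left(2 - E\right)} = \frac{1079}{2455} + \frac{\left(-51\right) \frac{1}{2}}{39 \left(2 - 11\right)} = 1079 \cdot \frac{1}{2455} + \frac{\left(-51\right) \frac{1}{2}}{39 \left(2 - 11\right)} = \frac{1079}{2455} - \frac{51}{2 \cdot 39 \left(-9\right)} = \frac{1079}{2455} - \frac{51}{2 \left(-351\right)} = \frac{1079}{2455} - - \frac{17}{234} = \frac{1079}{2455} + \frac{17}{234} = \frac{294221}{574470}$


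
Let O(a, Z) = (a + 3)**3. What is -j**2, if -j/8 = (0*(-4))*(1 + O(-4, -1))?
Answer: 0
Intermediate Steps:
O(a, Z) = (3 + a)**3
j = 0 (j = -8*0*(-4)*(1 + (3 - 4)**3) = -0*(1 + (-1)**3) = -0*(1 - 1) = -0*0 = -8*0 = 0)
-j**2 = -1*0**2 = -1*0 = 0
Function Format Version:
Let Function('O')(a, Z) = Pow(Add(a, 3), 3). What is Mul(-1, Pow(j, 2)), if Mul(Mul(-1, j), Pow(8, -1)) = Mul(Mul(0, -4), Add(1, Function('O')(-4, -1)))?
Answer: 0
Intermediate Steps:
Function('O')(a, Z) = Pow(Add(3, a), 3)
j = 0 (j = Mul(-8, Mul(Mul(0, -4), Add(1, Pow(Add(3, -4), 3)))) = Mul(-8, Mul(0, Add(1, Pow(-1, 3)))) = Mul(-8, Mul(0, Add(1, -1))) = Mul(-8, Mul(0, 0)) = Mul(-8, 0) = 0)
Mul(-1, Pow(j, 2)) = Mul(-1, Pow(0, 2)) = Mul(-1, 0) = 0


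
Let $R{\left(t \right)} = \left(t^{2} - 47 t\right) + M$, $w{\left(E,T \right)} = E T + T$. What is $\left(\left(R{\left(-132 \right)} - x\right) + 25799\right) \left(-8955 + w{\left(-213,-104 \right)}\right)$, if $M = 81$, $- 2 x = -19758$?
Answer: $518862497$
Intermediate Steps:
$x = 9879$ ($x = \left(- \frac{1}{2}\right) \left(-19758\right) = 9879$)
$w{\left(E,T \right)} = T + E T$
$R{\left(t \right)} = 81 + t^{2} - 47 t$ ($R{\left(t \right)} = \left(t^{2} - 47 t\right) + 81 = 81 + t^{2} - 47 t$)
$\left(\left(R{\left(-132 \right)} - x\right) + 25799\right) \left(-8955 + w{\left(-213,-104 \right)}\right) = \left(\left(\left(81 + \left(-132\right)^{2} - -6204\right) - 9879\right) + 25799\right) \left(-8955 - 104 \left(1 - 213\right)\right) = \left(\left(\left(81 + 17424 + 6204\right) - 9879\right) + 25799\right) \left(-8955 - -22048\right) = \left(\left(23709 - 9879\right) + 25799\right) \left(-8955 + 22048\right) = \left(13830 + 25799\right) 13093 = 39629 \cdot 13093 = 518862497$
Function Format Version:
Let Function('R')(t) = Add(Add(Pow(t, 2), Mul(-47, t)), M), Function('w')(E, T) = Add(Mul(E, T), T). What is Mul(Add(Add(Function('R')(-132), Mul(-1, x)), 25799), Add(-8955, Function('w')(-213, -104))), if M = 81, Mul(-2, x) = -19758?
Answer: 518862497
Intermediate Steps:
x = 9879 (x = Mul(Rational(-1, 2), -19758) = 9879)
Function('w')(E, T) = Add(T, Mul(E, T))
Function('R')(t) = Add(81, Pow(t, 2), Mul(-47, t)) (Function('R')(t) = Add(Add(Pow(t, 2), Mul(-47, t)), 81) = Add(81, Pow(t, 2), Mul(-47, t)))
Mul(Add(Add(Function('R')(-132), Mul(-1, x)), 25799), Add(-8955, Function('w')(-213, -104))) = Mul(Add(Add(Add(81, Pow(-132, 2), Mul(-47, -132)), Mul(-1, 9879)), 25799), Add(-8955, Mul(-104, Add(1, -213)))) = Mul(Add(Add(Add(81, 17424, 6204), -9879), 25799), Add(-8955, Mul(-104, -212))) = Mul(Add(Add(23709, -9879), 25799), Add(-8955, 22048)) = Mul(Add(13830, 25799), 13093) = Mul(39629, 13093) = 518862497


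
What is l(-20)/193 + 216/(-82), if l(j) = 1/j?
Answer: -416921/158260 ≈ -2.6344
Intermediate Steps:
l(-20)/193 + 216/(-82) = 1/(-20*193) + 216/(-82) = -1/20*1/193 + 216*(-1/82) = -1/3860 - 108/41 = -416921/158260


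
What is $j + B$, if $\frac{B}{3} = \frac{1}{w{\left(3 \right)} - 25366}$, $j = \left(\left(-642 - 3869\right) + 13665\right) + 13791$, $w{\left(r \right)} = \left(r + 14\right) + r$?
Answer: $\frac{581563967}{25346} \approx 22945.0$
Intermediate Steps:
$w{\left(r \right)} = 14 + 2 r$ ($w{\left(r \right)} = \left(14 + r\right) + r = 14 + 2 r$)
$j = 22945$ ($j = \left(-4511 + 13665\right) + 13791 = 9154 + 13791 = 22945$)
$B = - \frac{3}{25346}$ ($B = \frac{3}{\left(14 + 2 \cdot 3\right) - 25366} = \frac{3}{\left(14 + 6\right) - 25366} = \frac{3}{20 - 25366} = \frac{3}{-25346} = 3 \left(- \frac{1}{25346}\right) = - \frac{3}{25346} \approx -0.00011836$)
$j + B = 22945 - \frac{3}{25346} = \frac{581563967}{25346}$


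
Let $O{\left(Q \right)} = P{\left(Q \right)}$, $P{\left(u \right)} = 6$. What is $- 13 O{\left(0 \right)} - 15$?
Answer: $-93$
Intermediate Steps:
$O{\left(Q \right)} = 6$
$- 13 O{\left(0 \right)} - 15 = \left(-13\right) 6 - 15 = -78 - 15 = -93$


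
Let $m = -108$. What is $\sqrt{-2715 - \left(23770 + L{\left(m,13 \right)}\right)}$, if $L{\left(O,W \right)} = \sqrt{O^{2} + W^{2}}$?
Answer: $\sqrt{-26485 - \sqrt{11833}} \approx 163.08 i$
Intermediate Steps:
$\sqrt{-2715 - \left(23770 + L{\left(m,13 \right)}\right)} = \sqrt{-2715 - \left(23770 + \sqrt{\left(-108\right)^{2} + 13^{2}}\right)} = \sqrt{-2715 - \left(23770 + \sqrt{11664 + 169}\right)} = \sqrt{-2715 - \left(23770 + \sqrt{11833}\right)} = \sqrt{-26485 - \sqrt{11833}}$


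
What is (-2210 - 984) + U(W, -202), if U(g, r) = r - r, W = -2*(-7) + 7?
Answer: -3194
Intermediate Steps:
W = 21 (W = 14 + 7 = 21)
U(g, r) = 0
(-2210 - 984) + U(W, -202) = (-2210 - 984) + 0 = -3194 + 0 = -3194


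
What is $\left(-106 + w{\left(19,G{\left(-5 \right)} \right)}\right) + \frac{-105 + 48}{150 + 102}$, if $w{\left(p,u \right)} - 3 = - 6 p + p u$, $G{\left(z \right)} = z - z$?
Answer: $- \frac{18247}{84} \approx -217.23$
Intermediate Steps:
$G{\left(z \right)} = 0$
$w{\left(p,u \right)} = 3 - 6 p + p u$ ($w{\left(p,u \right)} = 3 + \left(- 6 p + p u\right) = 3 - 6 p + p u$)
$\left(-106 + w{\left(19,G{\left(-5 \right)} \right)}\right) + \frac{-105 + 48}{150 + 102} = \left(-106 + \left(3 - 114 + 19 \cdot 0\right)\right) + \frac{-105 + 48}{150 + 102} = \left(-106 + \left(3 - 114 + 0\right)\right) - \frac{57}{252} = \left(-106 - 111\right) - \frac{19}{84} = -217 - \frac{19}{84} = - \frac{18247}{84}$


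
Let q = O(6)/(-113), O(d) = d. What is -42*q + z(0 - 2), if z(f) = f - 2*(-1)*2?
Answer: 478/113 ≈ 4.2301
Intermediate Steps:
q = -6/113 (q = 6/(-113) = 6*(-1/113) = -6/113 ≈ -0.053097)
z(f) = 4 + f (z(f) = f - (-2)*2 = f - 1*(-4) = f + 4 = 4 + f)
-42*q + z(0 - 2) = -42*(-6/113) + (4 + (0 - 2)) = 252/113 + (4 - 2) = 252/113 + 2 = 478/113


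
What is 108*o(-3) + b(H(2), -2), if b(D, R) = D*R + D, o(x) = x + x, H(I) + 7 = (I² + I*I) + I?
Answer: -651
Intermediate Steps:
H(I) = -7 + I + 2*I² (H(I) = -7 + ((I² + I*I) + I) = -7 + ((I² + I²) + I) = -7 + (2*I² + I) = -7 + (I + 2*I²) = -7 + I + 2*I²)
o(x) = 2*x
b(D, R) = D + D*R
108*o(-3) + b(H(2), -2) = 108*(2*(-3)) + (-7 + 2 + 2*2²)*(1 - 2) = 108*(-6) + (-7 + 2 + 2*4)*(-1) = -648 + (-7 + 2 + 8)*(-1) = -648 + 3*(-1) = -648 - 3 = -651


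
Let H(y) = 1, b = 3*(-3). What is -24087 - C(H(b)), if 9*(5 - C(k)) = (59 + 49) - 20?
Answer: -216740/9 ≈ -24082.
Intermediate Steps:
b = -9
C(k) = -43/9 (C(k) = 5 - ((59 + 49) - 20)/9 = 5 - (108 - 20)/9 = 5 - ⅑*88 = 5 - 88/9 = -43/9)
-24087 - C(H(b)) = -24087 - 1*(-43/9) = -24087 + 43/9 = -216740/9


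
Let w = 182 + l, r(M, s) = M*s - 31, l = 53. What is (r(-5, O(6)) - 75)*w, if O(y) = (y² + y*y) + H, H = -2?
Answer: -107160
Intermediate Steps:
O(y) = -2 + 2*y² (O(y) = (y² + y*y) - 2 = (y² + y²) - 2 = 2*y² - 2 = -2 + 2*y²)
r(M, s) = -31 + M*s
w = 235 (w = 182 + 53 = 235)
(r(-5, O(6)) - 75)*w = ((-31 - 5*(-2 + 2*6²)) - 75)*235 = ((-31 - 5*(-2 + 2*36)) - 75)*235 = ((-31 - 5*(-2 + 72)) - 75)*235 = ((-31 - 5*70) - 75)*235 = ((-31 - 350) - 75)*235 = (-381 - 75)*235 = -456*235 = -107160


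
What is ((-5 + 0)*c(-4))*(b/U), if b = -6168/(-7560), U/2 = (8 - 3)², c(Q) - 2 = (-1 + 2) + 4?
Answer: -257/450 ≈ -0.57111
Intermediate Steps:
c(Q) = 7 (c(Q) = 2 + ((-1 + 2) + 4) = 2 + (1 + 4) = 2 + 5 = 7)
U = 50 (U = 2*(8 - 3)² = 2*5² = 2*25 = 50)
b = 257/315 (b = -6168*(-1/7560) = 257/315 ≈ 0.81587)
((-5 + 0)*c(-4))*(b/U) = ((-5 + 0)*7)*((257/315)/50) = (-5*7)*((257/315)*(1/50)) = -35*257/15750 = -257/450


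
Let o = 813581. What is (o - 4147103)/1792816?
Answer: -1666761/896408 ≈ -1.8594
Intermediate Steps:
(o - 4147103)/1792816 = (813581 - 4147103)/1792816 = -3333522*1/1792816 = -1666761/896408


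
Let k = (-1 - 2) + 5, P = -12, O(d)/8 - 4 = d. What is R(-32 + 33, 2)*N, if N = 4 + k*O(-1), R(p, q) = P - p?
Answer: -676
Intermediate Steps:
O(d) = 32 + 8*d
k = 2 (k = -3 + 5 = 2)
R(p, q) = -12 - p
N = 52 (N = 4 + 2*(32 + 8*(-1)) = 4 + 2*(32 - 8) = 4 + 2*24 = 4 + 48 = 52)
R(-32 + 33, 2)*N = (-12 - (-32 + 33))*52 = (-12 - 1*1)*52 = (-12 - 1)*52 = -13*52 = -676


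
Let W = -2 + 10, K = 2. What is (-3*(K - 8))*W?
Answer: 144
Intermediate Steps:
W = 8
(-3*(K - 8))*W = -3*(2 - 8)*8 = -3*(-6)*8 = 18*8 = 144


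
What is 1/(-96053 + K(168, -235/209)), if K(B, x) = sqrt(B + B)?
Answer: -96053/9226178473 - 4*sqrt(21)/9226178473 ≈ -1.0413e-5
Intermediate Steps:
K(B, x) = sqrt(2)*sqrt(B) (K(B, x) = sqrt(2*B) = sqrt(2)*sqrt(B))
1/(-96053 + K(168, -235/209)) = 1/(-96053 + sqrt(2)*sqrt(168)) = 1/(-96053 + sqrt(2)*(2*sqrt(42))) = 1/(-96053 + 4*sqrt(21))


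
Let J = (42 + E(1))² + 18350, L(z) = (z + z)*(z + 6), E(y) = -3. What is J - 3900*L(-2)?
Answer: 82271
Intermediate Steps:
L(z) = 2*z*(6 + z) (L(z) = (2*z)*(6 + z) = 2*z*(6 + z))
J = 19871 (J = (42 - 3)² + 18350 = 39² + 18350 = 1521 + 18350 = 19871)
J - 3900*L(-2) = 19871 - 3900*2*(-2)*(6 - 2) = 19871 - 3900*2*(-2)*4 = 19871 - 3900*(-16) = 19871 - 1*(-62400) = 19871 + 62400 = 82271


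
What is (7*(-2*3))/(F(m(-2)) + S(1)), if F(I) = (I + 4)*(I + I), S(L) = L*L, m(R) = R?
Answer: 6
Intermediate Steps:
S(L) = L**2
F(I) = 2*I*(4 + I) (F(I) = (4 + I)*(2*I) = 2*I*(4 + I))
(7*(-2*3))/(F(m(-2)) + S(1)) = (7*(-2*3))/(2*(-2)*(4 - 2) + 1**2) = (7*(-6))/(2*(-2)*2 + 1) = -42/(-8 + 1) = -42/(-7) = -42*(-1/7) = 6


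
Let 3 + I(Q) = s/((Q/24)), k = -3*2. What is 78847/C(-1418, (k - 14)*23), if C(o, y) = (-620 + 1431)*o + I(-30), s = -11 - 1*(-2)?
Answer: -394235/5749969 ≈ -0.068563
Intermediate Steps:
k = -6
s = -9 (s = -11 + 2 = -9)
I(Q) = -3 - 216/Q (I(Q) = -3 - 9*24/Q = -3 - 216/Q)
C(o, y) = 21/5 + 811*o (C(o, y) = (-620 + 1431)*o + (-3 - 216/(-30)) = 811*o + (-3 - 216*(-1/30)) = 811*o + (-3 + 36/5) = 811*o + 21/5 = 21/5 + 811*o)
78847/C(-1418, (k - 14)*23) = 78847/(21/5 + 811*(-1418)) = 78847/(21/5 - 1149998) = 78847/(-5749969/5) = 78847*(-5/5749969) = -394235/5749969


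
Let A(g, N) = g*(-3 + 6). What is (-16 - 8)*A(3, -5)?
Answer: -216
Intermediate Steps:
A(g, N) = 3*g (A(g, N) = g*3 = 3*g)
(-16 - 8)*A(3, -5) = (-16 - 8)*(3*3) = -24*9 = -216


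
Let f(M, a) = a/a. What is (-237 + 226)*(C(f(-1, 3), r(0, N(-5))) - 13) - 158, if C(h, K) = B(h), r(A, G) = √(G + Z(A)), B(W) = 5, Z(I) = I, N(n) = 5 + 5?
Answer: -70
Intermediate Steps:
N(n) = 10
f(M, a) = 1
r(A, G) = √(A + G) (r(A, G) = √(G + A) = √(A + G))
C(h, K) = 5
(-237 + 226)*(C(f(-1, 3), r(0, N(-5))) - 13) - 158 = (-237 + 226)*(5 - 13) - 158 = -11*(-8) - 158 = 88 - 158 = -70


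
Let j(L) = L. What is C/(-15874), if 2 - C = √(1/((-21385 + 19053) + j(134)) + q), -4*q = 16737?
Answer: -1/7937 + I*√20214967535/34891052 ≈ -0.00012599 + 0.004075*I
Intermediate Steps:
q = -16737/4 (q = -¼*16737 = -16737/4 ≈ -4184.3)
C = 2 - I*√20214967535/2198 (C = 2 - √(1/((-21385 + 19053) + 134) - 16737/4) = 2 - √(1/(-2332 + 134) - 16737/4) = 2 - √(1/(-2198) - 16737/4) = 2 - √(-1/2198 - 16737/4) = 2 - √(-18393965/4396) = 2 - I*√20214967535/2198 ≈ 2.0 - 64.686*I)
C/(-15874) = (2 - I*√20214967535/2198)/(-15874) = (2 - I*√20214967535/2198)*(-1/15874) = -1/7937 + I*√20214967535/34891052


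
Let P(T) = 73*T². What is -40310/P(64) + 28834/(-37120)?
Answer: -19761531/21678080 ≈ -0.91159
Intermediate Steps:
-40310/P(64) + 28834/(-37120) = -40310/(73*64²) + 28834/(-37120) = -40310/(73*4096) + 28834*(-1/37120) = -40310/299008 - 14417/18560 = -40310*1/299008 - 14417/18560 = -20155/149504 - 14417/18560 = -19761531/21678080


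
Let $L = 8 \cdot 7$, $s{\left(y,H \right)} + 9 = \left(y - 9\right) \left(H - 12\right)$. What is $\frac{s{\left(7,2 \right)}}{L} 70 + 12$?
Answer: $\frac{103}{4} \approx 25.75$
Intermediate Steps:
$s{\left(y,H \right)} = -9 + \left(-12 + H\right) \left(-9 + y\right)$ ($s{\left(y,H \right)} = -9 + \left(y - 9\right) \left(H - 12\right) = -9 + \left(-9 + y\right) \left(-12 + H\right) = -9 + \left(-12 + H\right) \left(-9 + y\right)$)
$L = 56$
$\frac{s{\left(7,2 \right)}}{L} 70 + 12 = \frac{99 - 84 - 18 + 2 \cdot 7}{56} \cdot 70 + 12 = \left(99 - 84 - 18 + 14\right) \frac{1}{56} \cdot 70 + 12 = 11 \cdot \frac{1}{56} \cdot 70 + 12 = \frac{11}{56} \cdot 70 + 12 = \frac{55}{4} + 12 = \frac{103}{4}$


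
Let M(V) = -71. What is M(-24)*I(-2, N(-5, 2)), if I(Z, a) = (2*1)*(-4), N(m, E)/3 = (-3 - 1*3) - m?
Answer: 568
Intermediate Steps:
N(m, E) = -18 - 3*m (N(m, E) = 3*((-3 - 1*3) - m) = 3*((-3 - 3) - m) = 3*(-6 - m) = -18 - 3*m)
I(Z, a) = -8 (I(Z, a) = 2*(-4) = -8)
M(-24)*I(-2, N(-5, 2)) = -71*(-8) = 568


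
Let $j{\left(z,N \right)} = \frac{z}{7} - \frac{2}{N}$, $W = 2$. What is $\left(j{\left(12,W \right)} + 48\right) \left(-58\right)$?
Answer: $- \frac{19778}{7} \approx -2825.4$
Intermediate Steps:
$j{\left(z,N \right)} = - \frac{2}{N} + \frac{z}{7}$ ($j{\left(z,N \right)} = z \frac{1}{7} - \frac{2}{N} = \frac{z}{7} - \frac{2}{N} = - \frac{2}{N} + \frac{z}{7}$)
$\left(j{\left(12,W \right)} + 48\right) \left(-58\right) = \left(\left(- \frac{2}{2} + \frac{1}{7} \cdot 12\right) + 48\right) \left(-58\right) = \left(\left(\left(-2\right) \frac{1}{2} + \frac{12}{7}\right) + 48\right) \left(-58\right) = \left(\left(-1 + \frac{12}{7}\right) + 48\right) \left(-58\right) = \left(\frac{5}{7} + 48\right) \left(-58\right) = \frac{341}{7} \left(-58\right) = - \frac{19778}{7}$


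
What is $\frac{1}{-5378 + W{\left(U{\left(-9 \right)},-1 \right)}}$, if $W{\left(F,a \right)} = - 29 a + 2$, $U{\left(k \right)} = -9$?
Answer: $- \frac{1}{5347} \approx -0.00018702$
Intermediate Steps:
$W{\left(F,a \right)} = 2 - 29 a$
$\frac{1}{-5378 + W{\left(U{\left(-9 \right)},-1 \right)}} = \frac{1}{-5378 + \left(2 - -29\right)} = \frac{1}{-5378 + \left(2 + 29\right)} = \frac{1}{-5378 + 31} = \frac{1}{-5347} = - \frac{1}{5347}$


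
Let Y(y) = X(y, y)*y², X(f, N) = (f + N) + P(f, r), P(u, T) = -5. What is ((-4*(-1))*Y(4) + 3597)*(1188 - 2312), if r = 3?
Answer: -4258836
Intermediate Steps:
X(f, N) = -5 + N + f (X(f, N) = (f + N) - 5 = (N + f) - 5 = -5 + N + f)
Y(y) = y²*(-5 + 2*y) (Y(y) = (-5 + y + y)*y² = (-5 + 2*y)*y² = y²*(-5 + 2*y))
((-4*(-1))*Y(4) + 3597)*(1188 - 2312) = ((-4*(-1))*(4²*(-5 + 2*4)) + 3597)*(1188 - 2312) = (4*(16*(-5 + 8)) + 3597)*(-1124) = (4*(16*3) + 3597)*(-1124) = (4*48 + 3597)*(-1124) = (192 + 3597)*(-1124) = 3789*(-1124) = -4258836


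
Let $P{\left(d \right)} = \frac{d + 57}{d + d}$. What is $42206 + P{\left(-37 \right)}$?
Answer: $\frac{1561612}{37} \approx 42206.0$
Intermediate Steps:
$P{\left(d \right)} = \frac{57 + d}{2 d}$
$42206 + P{\left(-37 \right)} = 42206 + \frac{57 - 37}{2 \left(-37\right)} = 42206 + \frac{1}{2} \left(- \frac{1}{37}\right) 20 = 42206 - \frac{10}{37} = \frac{1561612}{37}$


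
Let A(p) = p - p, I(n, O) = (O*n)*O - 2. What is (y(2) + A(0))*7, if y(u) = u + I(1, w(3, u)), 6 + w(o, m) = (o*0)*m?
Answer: 252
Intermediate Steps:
w(o, m) = -6 (w(o, m) = -6 + (o*0)*m = -6 + 0*m = -6 + 0 = -6)
I(n, O) = -2 + n*O² (I(n, O) = n*O² - 2 = -2 + n*O²)
A(p) = 0
y(u) = 34 + u (y(u) = u + (-2 + 1*(-6)²) = u + (-2 + 1*36) = u + (-2 + 36) = u + 34 = 34 + u)
(y(2) + A(0))*7 = ((34 + 2) + 0)*7 = (36 + 0)*7 = 36*7 = 252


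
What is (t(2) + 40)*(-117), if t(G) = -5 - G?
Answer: -3861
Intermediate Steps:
(t(2) + 40)*(-117) = ((-5 - 1*2) + 40)*(-117) = ((-5 - 2) + 40)*(-117) = (-7 + 40)*(-117) = 33*(-117) = -3861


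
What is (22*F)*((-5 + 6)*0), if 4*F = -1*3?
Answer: 0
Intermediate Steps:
F = -3/4 (F = (-1*3)/4 = (1/4)*(-3) = -3/4 ≈ -0.75000)
(22*F)*((-5 + 6)*0) = (22*(-3/4))*((-5 + 6)*0) = -33*0/2 = -33/2*0 = 0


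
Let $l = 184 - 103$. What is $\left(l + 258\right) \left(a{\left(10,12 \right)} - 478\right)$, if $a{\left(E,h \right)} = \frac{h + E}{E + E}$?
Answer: $- \frac{1616691}{10} \approx -1.6167 \cdot 10^{5}$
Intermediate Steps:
$a{\left(E,h \right)} = \frac{E + h}{2 E}$
$l = 81$
$\left(l + 258\right) \left(a{\left(10,12 \right)} - 478\right) = \left(81 + 258\right) \left(\frac{10 + 12}{2 \cdot 10} - 478\right) = 339 \left(\frac{1}{2} \cdot \frac{1}{10} \cdot 22 - 478\right) = 339 \left(\frac{11}{10} - 478\right) = 339 \left(- \frac{4769}{10}\right) = - \frac{1616691}{10}$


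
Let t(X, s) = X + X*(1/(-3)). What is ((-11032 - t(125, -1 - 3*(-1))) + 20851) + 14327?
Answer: 72188/3 ≈ 24063.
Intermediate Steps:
t(X, s) = 2*X/3 (t(X, s) = X + X*(1*(-1/3)) = X + X*(-1/3) = X - X/3 = 2*X/3)
((-11032 - t(125, -1 - 3*(-1))) + 20851) + 14327 = ((-11032 - 2*125/3) + 20851) + 14327 = ((-11032 - 1*250/3) + 20851) + 14327 = ((-11032 - 250/3) + 20851) + 14327 = (-33346/3 + 20851) + 14327 = 29207/3 + 14327 = 72188/3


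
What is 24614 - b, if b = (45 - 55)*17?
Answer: 24784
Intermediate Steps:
b = -170 (b = -10*17 = -170)
24614 - b = 24614 - 1*(-170) = 24614 + 170 = 24784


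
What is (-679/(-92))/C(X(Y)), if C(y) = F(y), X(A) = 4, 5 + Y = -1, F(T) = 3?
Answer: 679/276 ≈ 2.4601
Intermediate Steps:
Y = -6 (Y = -5 - 1 = -6)
C(y) = 3
(-679/(-92))/C(X(Y)) = -679/(-92)/3 = -679*(-1/92)*(⅓) = (679/92)*(⅓) = 679/276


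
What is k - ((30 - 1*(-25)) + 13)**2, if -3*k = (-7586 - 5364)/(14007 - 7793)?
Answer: -43093829/9321 ≈ -4623.3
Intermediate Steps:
k = 6475/9321 (k = -(-7586 - 5364)/(3*(14007 - 7793)) = -(-12950)/(3*6214) = -1/3*(-6475/3107) = 6475/9321 ≈ 0.69467)
k - ((30 - 1*(-25)) + 13)**2 = 6475/9321 - ((30 - 1*(-25)) + 13)**2 = 6475/9321 - ((30 + 25) + 13)**2 = 6475/9321 - (55 + 13)**2 = 6475/9321 - 1*68**2 = 6475/9321 - 1*4624 = 6475/9321 - 4624 = -43093829/9321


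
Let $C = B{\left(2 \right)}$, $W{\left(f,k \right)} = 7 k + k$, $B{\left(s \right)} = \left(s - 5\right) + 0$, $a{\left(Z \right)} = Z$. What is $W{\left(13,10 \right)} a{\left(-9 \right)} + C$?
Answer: $-723$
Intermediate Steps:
$B{\left(s \right)} = -5 + s$ ($B{\left(s \right)} = \left(-5 + s\right) + 0 = -5 + s$)
$W{\left(f,k \right)} = 8 k$
$C = -3$ ($C = -5 + 2 = -3$)
$W{\left(13,10 \right)} a{\left(-9 \right)} + C = 8 \cdot 10 \left(-9\right) - 3 = 80 \left(-9\right) - 3 = -720 - 3 = -723$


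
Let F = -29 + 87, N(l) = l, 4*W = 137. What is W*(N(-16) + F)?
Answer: 2877/2 ≈ 1438.5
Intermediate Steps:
W = 137/4 (W = (¼)*137 = 137/4 ≈ 34.250)
F = 58
W*(N(-16) + F) = 137*(-16 + 58)/4 = (137/4)*42 = 2877/2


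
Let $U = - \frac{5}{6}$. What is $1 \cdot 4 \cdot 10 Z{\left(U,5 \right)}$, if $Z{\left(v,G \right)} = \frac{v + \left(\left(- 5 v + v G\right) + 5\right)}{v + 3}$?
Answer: $\frac{1000}{13} \approx 76.923$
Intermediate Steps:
$U = - \frac{5}{6}$ ($U = \left(-5\right) \frac{1}{6} = - \frac{5}{6} \approx -0.83333$)
$Z{\left(v,G \right)} = \frac{5 - 4 v + G v}{3 + v}$ ($Z{\left(v,G \right)} = \frac{v + \left(\left(- 5 v + G v\right) + 5\right)}{3 + v} = \frac{v + \left(5 - 5 v + G v\right)}{3 + v} = \frac{5 - 4 v + G v}{3 + v}$)
$1 \cdot 4 \cdot 10 Z{\left(U,5 \right)} = 1 \cdot 4 \cdot 10 \frac{5 - - \frac{10}{3} + 5 \left(- \frac{5}{6}\right)}{3 - \frac{5}{6}} = 4 \cdot 10 \frac{5 + \frac{10}{3} - \frac{25}{6}}{\frac{13}{6}} = 40 \cdot \frac{6}{13} \cdot \frac{25}{6} = 40 \cdot \frac{25}{13} = \frac{1000}{13}$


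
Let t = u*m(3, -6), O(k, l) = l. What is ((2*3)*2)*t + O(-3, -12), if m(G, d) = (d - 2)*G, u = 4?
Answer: -1164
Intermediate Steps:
m(G, d) = G*(-2 + d) (m(G, d) = (-2 + d)*G = G*(-2 + d))
t = -96 (t = 4*(3*(-2 - 6)) = 4*(3*(-8)) = 4*(-24) = -96)
((2*3)*2)*t + O(-3, -12) = ((2*3)*2)*(-96) - 12 = (6*2)*(-96) - 12 = 12*(-96) - 12 = -1152 - 12 = -1164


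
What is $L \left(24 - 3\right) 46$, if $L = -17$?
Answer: $-16422$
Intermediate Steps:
$L \left(24 - 3\right) 46 = - 17 \left(24 - 3\right) 46 = \left(-17\right) 21 \cdot 46 = \left(-357\right) 46 = -16422$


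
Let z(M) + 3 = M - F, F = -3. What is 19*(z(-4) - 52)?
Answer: -1064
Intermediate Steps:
z(M) = M (z(M) = -3 + (M - 1*(-3)) = -3 + (M + 3) = -3 + (3 + M) = M)
19*(z(-4) - 52) = 19*(-4 - 52) = 19*(-56) = -1064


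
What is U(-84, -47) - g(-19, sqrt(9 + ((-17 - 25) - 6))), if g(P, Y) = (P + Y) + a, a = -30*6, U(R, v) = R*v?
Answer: 4147 - I*sqrt(39) ≈ 4147.0 - 6.245*I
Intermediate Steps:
a = -180
g(P, Y) = -180 + P + Y (g(P, Y) = (P + Y) - 180 = -180 + P + Y)
U(-84, -47) - g(-19, sqrt(9 + ((-17 - 25) - 6))) = -84*(-47) - (-180 - 19 + sqrt(9 + ((-17 - 25) - 6))) = 3948 - (-180 - 19 + sqrt(9 + (-42 - 6))) = 3948 - (-180 - 19 + sqrt(9 - 48)) = 3948 - (-180 - 19 + sqrt(-39)) = 3948 - (-180 - 19 + I*sqrt(39)) = 3948 - (-199 + I*sqrt(39)) = 3948 + (199 - I*sqrt(39)) = 4147 - I*sqrt(39)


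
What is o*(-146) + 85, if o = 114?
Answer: -16559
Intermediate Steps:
o*(-146) + 85 = 114*(-146) + 85 = -16644 + 85 = -16559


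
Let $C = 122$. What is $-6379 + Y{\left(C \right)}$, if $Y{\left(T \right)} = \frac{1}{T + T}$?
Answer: $- \frac{1556475}{244} \approx -6379.0$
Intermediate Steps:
$Y{\left(T \right)} = \frac{1}{2 T}$
$-6379 + Y{\left(C \right)} = -6379 + \frac{1}{2 \cdot 122} = -6379 + \frac{1}{2} \cdot \frac{1}{122} = -6379 + \frac{1}{244} = - \frac{1556475}{244}$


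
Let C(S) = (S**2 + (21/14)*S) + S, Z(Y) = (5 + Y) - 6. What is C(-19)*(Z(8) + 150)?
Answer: 98439/2 ≈ 49220.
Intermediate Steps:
Z(Y) = -1 + Y
C(S) = S**2 + 5*S/2 (C(S) = (S**2 + (21*(1/14))*S) + S = (S**2 + 3*S/2) + S = S**2 + 5*S/2)
C(-19)*(Z(8) + 150) = ((1/2)*(-19)*(5 + 2*(-19)))*((-1 + 8) + 150) = ((1/2)*(-19)*(5 - 38))*(7 + 150) = ((1/2)*(-19)*(-33))*157 = (627/2)*157 = 98439/2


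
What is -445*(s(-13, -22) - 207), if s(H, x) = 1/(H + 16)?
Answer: 275900/3 ≈ 91967.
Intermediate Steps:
s(H, x) = 1/(16 + H)
-445*(s(-13, -22) - 207) = -445*(1/(16 - 13) - 207) = -445*(1/3 - 207) = -445*(⅓ - 207) = -445*(-620/3) = 275900/3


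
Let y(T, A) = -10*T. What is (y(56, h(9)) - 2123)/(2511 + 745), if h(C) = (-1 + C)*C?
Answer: -2683/3256 ≈ -0.82402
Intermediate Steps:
h(C) = C*(-1 + C)
(y(56, h(9)) - 2123)/(2511 + 745) = (-10*56 - 2123)/(2511 + 745) = (-560 - 2123)/3256 = -2683*1/3256 = -2683/3256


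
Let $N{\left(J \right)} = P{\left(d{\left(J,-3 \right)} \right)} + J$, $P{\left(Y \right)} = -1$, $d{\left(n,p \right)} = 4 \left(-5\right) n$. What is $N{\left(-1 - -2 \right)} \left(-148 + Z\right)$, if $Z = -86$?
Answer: $0$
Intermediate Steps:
$d{\left(n,p \right)} = - 20 n$
$N{\left(J \right)} = -1 + J$
$N{\left(-1 - -2 \right)} \left(-148 + Z\right) = \left(-1 - -1\right) \left(-148 - 86\right) = \left(-1 + \left(-1 + 2\right)\right) \left(-234\right) = \left(-1 + 1\right) \left(-234\right) = 0 \left(-234\right) = 0$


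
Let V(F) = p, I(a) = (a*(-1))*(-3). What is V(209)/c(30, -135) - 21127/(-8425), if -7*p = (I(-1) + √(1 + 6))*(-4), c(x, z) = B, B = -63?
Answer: 3139369/1238475 - 4*√7/441 ≈ 2.5109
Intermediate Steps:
c(x, z) = -63
I(a) = 3*a (I(a) = -a*(-3) = 3*a)
p = -12/7 + 4*√7/7 (p = -(3*(-1) + √(1 + 6))*(-4)/7 = -(-3 + √7)*(-4)/7 = -(12 - 4*√7)/7 = -12/7 + 4*√7/7 ≈ -0.20243)
V(F) = -12/7 + 4*√7/7
V(209)/c(30, -135) - 21127/(-8425) = (-12/7 + 4*√7/7)/(-63) - 21127/(-8425) = (-12/7 + 4*√7/7)*(-1/63) - 21127*(-1/8425) = (4/147 - 4*√7/441) + 21127/8425 = 3139369/1238475 - 4*√7/441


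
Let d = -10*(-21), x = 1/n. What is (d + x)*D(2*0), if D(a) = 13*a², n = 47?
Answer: 0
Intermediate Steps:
x = 1/47 ≈ 0.021277
d = 210
(d + x)*D(2*0) = (210 + 1/47)*(13*(2*0)²) = 9871*(13*0²)/47 = 9871*(13*0)/47 = (9871/47)*0 = 0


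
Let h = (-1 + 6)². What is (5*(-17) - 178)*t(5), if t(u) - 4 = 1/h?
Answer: -26563/25 ≈ -1062.5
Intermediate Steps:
h = 25 (h = 5² = 25)
t(u) = 101/25 (t(u) = 4 + 1/25 = 101/25)
(5*(-17) - 178)*t(5) = (5*(-17) - 178)*(101/25) = (-85 - 178)*(101/25) = -263*101/25 = -26563/25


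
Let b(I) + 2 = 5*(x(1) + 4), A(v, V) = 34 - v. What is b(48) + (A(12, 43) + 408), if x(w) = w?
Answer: 453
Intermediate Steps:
b(I) = 23 (b(I) = -2 + 5*(1 + 4) = -2 + 5*5 = -2 + 25 = 23)
b(48) + (A(12, 43) + 408) = 23 + ((34 - 1*12) + 408) = 23 + ((34 - 12) + 408) = 23 + (22 + 408) = 23 + 430 = 453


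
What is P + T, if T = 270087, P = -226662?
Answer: 43425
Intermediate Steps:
P + T = -226662 + 270087 = 43425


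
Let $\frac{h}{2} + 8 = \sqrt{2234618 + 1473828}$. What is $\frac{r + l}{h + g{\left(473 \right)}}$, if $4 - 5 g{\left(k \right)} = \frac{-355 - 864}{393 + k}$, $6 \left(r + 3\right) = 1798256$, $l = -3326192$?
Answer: $- \frac{2539569610979570}{834338880195573} - \frac{340459662694600 \sqrt{3708446}}{834338880195573} \approx -788.86$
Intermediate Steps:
$r = \frac{899119}{3}$ ($r = -3 + \frac{1}{6} \cdot 1798256 = -3 + \frac{899128}{3} = \frac{899119}{3} \approx 2.9971 \cdot 10^{5}$)
$h = -16 + 2 \sqrt{3708446}$ ($h = -16 + 2 \sqrt{2234618 + 1473828} = -16 + 2 \sqrt{3708446} \approx 3835.5$)
$g{\left(k \right)} = \frac{4}{5} + \frac{1219}{5 \left(393 + k\right)}$ ($g{\left(k \right)} = \frac{4}{5} - \frac{\left(-355 - 864\right) \frac{1}{393 + k}}{5} = \frac{4}{5} - \frac{\left(-1219\right) \frac{1}{393 + k}}{5} = \frac{4}{5} + \frac{1219}{5 \left(393 + k\right)}$)
$\frac{r + l}{h + g{\left(473 \right)}} = \frac{\frac{899119}{3} - 3326192}{\left(-16 + 2 \sqrt{3708446}\right) + \frac{2791 + 4 \cdot 473}{5 \left(393 + 473\right)}} = - \frac{9079457}{3 \left(\left(-16 + 2 \sqrt{3708446}\right) + \frac{2791 + 1892}{5 \cdot 866}\right)} = - \frac{9079457}{3 \left(\left(-16 + 2 \sqrt{3708446}\right) + \frac{1}{5} \cdot \frac{1}{866} \cdot 4683\right)} = - \frac{9079457}{3 \left(\left(-16 + 2 \sqrt{3708446}\right) + \frac{4683}{4330}\right)} = - \frac{9079457}{3 \left(- \frac{64597}{4330} + 2 \sqrt{3708446}\right)}$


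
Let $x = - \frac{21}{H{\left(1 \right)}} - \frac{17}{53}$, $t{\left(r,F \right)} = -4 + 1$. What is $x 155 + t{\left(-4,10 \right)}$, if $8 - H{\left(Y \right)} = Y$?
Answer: $- \frac{27439}{53} \approx -517.72$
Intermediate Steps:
$H{\left(Y \right)} = 8 - Y$
$t{\left(r,F \right)} = -3$
$x = - \frac{176}{53}$ ($x = - \frac{21}{8 - 1} - \frac{17}{53} = - \frac{21}{7} - \frac{17}{53} = \left(-21\right) \frac{1}{7} - \frac{17}{53} = -3 - \frac{17}{53} = - \frac{176}{53} \approx -3.3208$)
$x 155 + t{\left(-4,10 \right)} = \left(- \frac{176}{53}\right) 155 - 3 = - \frac{27280}{53} - 3 = - \frac{27439}{53}$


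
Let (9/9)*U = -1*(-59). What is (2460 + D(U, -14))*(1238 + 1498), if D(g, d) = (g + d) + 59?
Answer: 7015104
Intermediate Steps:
U = 59 (U = -1*(-59) = 59)
D(g, d) = 59 + d + g (D(g, d) = (d + g) + 59 = 59 + d + g)
(2460 + D(U, -14))*(1238 + 1498) = (2460 + (59 - 14 + 59))*(1238 + 1498) = (2460 + 104)*2736 = 2564*2736 = 7015104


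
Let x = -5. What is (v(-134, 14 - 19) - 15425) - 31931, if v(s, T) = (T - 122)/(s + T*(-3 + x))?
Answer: -4451337/94 ≈ -47355.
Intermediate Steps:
v(s, T) = (-122 + T)/(s - 8*T) (v(s, T) = (T - 122)/(s + T*(-3 - 5)) = (-122 + T)/(s + T*(-8)) = (-122 + T)/(s - 8*T))
(v(-134, 14 - 19) - 15425) - 31931 = ((-122 + (14 - 19))/(-134 - 8*(14 - 19)) - 15425) - 31931 = ((-122 - 5)/(-134 - 8*(-5)) - 15425) - 31931 = (-127/(-134 + 40) - 15425) - 31931 = (-127/(-94) - 15425) - 31931 = (-1/94*(-127) - 15425) - 31931 = (127/94 - 15425) - 31931 = -1449823/94 - 31931 = -4451337/94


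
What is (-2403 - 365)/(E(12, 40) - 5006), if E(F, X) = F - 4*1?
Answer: 1384/2499 ≈ 0.55382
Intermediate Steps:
E(F, X) = -4 + F (E(F, X) = F - 4 = -4 + F)
(-2403 - 365)/(E(12, 40) - 5006) = (-2403 - 365)/((-4 + 12) - 5006) = -2768/(8 - 5006) = -2768/(-4998) = -2768*(-1/4998) = 1384/2499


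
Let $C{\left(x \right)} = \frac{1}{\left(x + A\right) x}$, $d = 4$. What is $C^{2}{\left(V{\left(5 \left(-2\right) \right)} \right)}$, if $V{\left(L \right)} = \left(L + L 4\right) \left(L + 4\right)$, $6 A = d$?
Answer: $\frac{1}{8136040000} \approx 1.2291 \cdot 10^{-10}$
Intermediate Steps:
$A = \frac{2}{3}$ ($A = \frac{1}{6} \cdot 4 = \frac{2}{3} \approx 0.66667$)
$V{\left(L \right)} = 5 L \left(4 + L\right)$ ($V{\left(L \right)} = \left(L + 4 L\right) \left(4 + L\right) = 5 L \left(4 + L\right)$)
$C{\left(x \right)} = \frac{1}{x \left(\frac{2}{3} + x\right)}$ ($C{\left(x \right)} = \frac{1}{\left(x + \frac{2}{3}\right) x} = \frac{1}{\left(\frac{2}{3} + x\right) x} = \frac{1}{x \left(\frac{2}{3} + x\right)}$)
$C^{2}{\left(V{\left(5 \left(-2\right) \right)} \right)} = \left(\frac{3}{5 \cdot 5 \left(-2\right) \left(4 + 5 \left(-2\right)\right) \left(2 + 3 \cdot 5 \cdot 5 \left(-2\right) \left(4 + 5 \left(-2\right)\right)\right)}\right)^{2} = \left(\frac{3}{5 \left(-10\right) \left(4 - 10\right) \left(2 + 3 \cdot 5 \left(-10\right) \left(4 - 10\right)\right)}\right)^{2} = \left(\frac{3}{5 \left(-10\right) \left(-6\right) \left(2 + 3 \cdot 5 \left(-10\right) \left(-6\right)\right)}\right)^{2} = \left(\frac{3}{300 \left(2 + 3 \cdot 300\right)}\right)^{2} = \left(3 \cdot \frac{1}{300} \frac{1}{2 + 900}\right)^{2} = \left(3 \cdot \frac{1}{300} \cdot \frac{1}{902}\right)^{2} = \left(\frac{1}{90200}\right)^{2} = \frac{1}{8136040000}$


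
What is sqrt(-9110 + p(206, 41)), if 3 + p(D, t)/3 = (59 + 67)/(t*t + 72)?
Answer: I*sqrt(28022106437)/1753 ≈ 95.492*I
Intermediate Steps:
p(D, t) = -9 + 378/(72 + t**2) (p(D, t) = -9 + 3*((59 + 67)/(t*t + 72)) = -9 + 3*(126/(t**2 + 72)) = -9 + 3*(126/(72 + t**2)) = -9 + 378/(72 + t**2))
sqrt(-9110 + p(206, 41)) = sqrt(-9110 + 9*(-30 - 1*41**2)/(72 + 41**2)) = sqrt(-9110 + 9*(-30 - 1*1681)/(72 + 1681)) = sqrt(-9110 + 9*(-30 - 1681)/1753) = sqrt(-9110 + 9*(1/1753)*(-1711)) = sqrt(-9110 - 15399/1753) = sqrt(-15985229/1753) = I*sqrt(28022106437)/1753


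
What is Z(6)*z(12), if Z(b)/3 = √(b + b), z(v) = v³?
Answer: 10368*√3 ≈ 17958.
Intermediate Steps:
Z(b) = 3*√2*√b (Z(b) = 3*√(b + b) = 3*√(2*b) = 3*(√2*√b) = 3*√2*√b)
Z(6)*z(12) = (3*√2*√6)*12³ = (6*√3)*1728 = 10368*√3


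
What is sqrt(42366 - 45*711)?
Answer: sqrt(10371) ≈ 101.84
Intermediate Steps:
sqrt(42366 - 45*711) = sqrt(42366 - 31995) = sqrt(10371)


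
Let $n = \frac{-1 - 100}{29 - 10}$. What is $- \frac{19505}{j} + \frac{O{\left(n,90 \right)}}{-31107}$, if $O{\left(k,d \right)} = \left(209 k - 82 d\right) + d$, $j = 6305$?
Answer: $- \frac{110754746}{39225927} \approx -2.8235$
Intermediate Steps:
$n = - \frac{101}{19} \approx -5.3158$
$O{\left(k,d \right)} = - 81 d + 209 k$ ($O{\left(k,d \right)} = \left(- 82 d + 209 k\right) + d = - 81 d + 209 k$)
$- \frac{19505}{j} + \frac{O{\left(n,90 \right)}}{-31107} = - \frac{19505}{6305} + \frac{\left(-81\right) 90 + 209 \left(- \frac{101}{19}\right)}{-31107} = \left(-19505\right) \frac{1}{6305} + \left(-7290 - 1111\right) \left(- \frac{1}{31107}\right) = - \frac{3901}{1261} - - \frac{8401}{31107} = - \frac{3901}{1261} + \frac{8401}{31107} = - \frac{110754746}{39225927}$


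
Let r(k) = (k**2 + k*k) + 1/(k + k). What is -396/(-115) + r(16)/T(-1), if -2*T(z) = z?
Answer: 1890611/1840 ≈ 1027.5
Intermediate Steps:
r(k) = 1/(2*k) + 2*k**2 (r(k) = (k**2 + k**2) + 1/(2*k) = 2*k**2 + 1/(2*k) = 1/(2*k) + 2*k**2)
T(z) = -z/2
-396/(-115) + r(16)/T(-1) = -396/(-115) + ((1/2)*(1 + 4*16**3)/16)/((-1/2*(-1))) = -396*(-1/115) + ((1/2)*(1/16)*(1 + 4*4096))/(1/2) = 396/115 + ((1/2)*(1/16)*(1 + 16384))*2 = 396/115 + ((1/2)*(1/16)*16385)*2 = 396/115 + (16385/32)*2 = 396/115 + 16385/16 = 1890611/1840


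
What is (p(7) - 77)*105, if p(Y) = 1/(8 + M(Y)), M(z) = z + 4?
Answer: -153510/19 ≈ -8079.5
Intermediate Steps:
M(z) = 4 + z
p(Y) = 1/(12 + Y) (p(Y) = 1/(8 + (4 + Y)) = 1/(12 + Y))
(p(7) - 77)*105 = (1/(12 + 7) - 77)*105 = (1/19 - 77)*105 = -1462/19*105 = -153510/19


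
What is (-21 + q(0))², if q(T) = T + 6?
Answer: 225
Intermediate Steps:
q(T) = 6 + T
(-21 + q(0))² = (-21 + (6 + 0))² = (-21 + 6)² = (-15)² = 225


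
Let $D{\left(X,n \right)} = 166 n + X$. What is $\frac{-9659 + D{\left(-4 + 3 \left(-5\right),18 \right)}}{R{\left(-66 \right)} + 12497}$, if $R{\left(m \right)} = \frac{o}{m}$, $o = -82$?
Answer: $- \frac{110385}{206221} \approx -0.53528$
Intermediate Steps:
$R{\left(m \right)} = - \frac{82}{m}$
$D{\left(X,n \right)} = X + 166 n$
$\frac{-9659 + D{\left(-4 + 3 \left(-5\right),18 \right)}}{R{\left(-66 \right)} + 12497} = \frac{-9659 + \left(\left(-4 + 3 \left(-5\right)\right) + 166 \cdot 18\right)}{- \frac{82}{-66} + 12497} = \frac{-9659 + \left(\left(-4 - 15\right) + 2988\right)}{\left(-82\right) \left(- \frac{1}{66}\right) + 12497} = \frac{-9659 + \left(-19 + 2988\right)}{\frac{41}{33} + 12497} = \frac{-9659 + 2969}{\frac{412442}{33}} = \left(-6690\right) \frac{33}{412442} = - \frac{110385}{206221}$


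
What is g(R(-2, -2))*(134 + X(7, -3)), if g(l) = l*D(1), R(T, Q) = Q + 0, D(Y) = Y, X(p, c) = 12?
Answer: -292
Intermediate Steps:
R(T, Q) = Q
g(l) = l (g(l) = l*1 = l)
g(R(-2, -2))*(134 + X(7, -3)) = -2*(134 + 12) = -2*146 = -292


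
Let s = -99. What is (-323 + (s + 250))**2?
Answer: 29584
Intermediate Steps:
(-323 + (s + 250))**2 = (-323 + (-99 + 250))**2 = (-323 + 151)**2 = (-172)**2 = 29584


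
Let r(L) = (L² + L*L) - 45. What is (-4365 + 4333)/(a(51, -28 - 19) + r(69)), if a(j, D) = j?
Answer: -4/1191 ≈ -0.0033585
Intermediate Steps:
r(L) = -45 + 2*L² (r(L) = (L² + L²) - 45 = 2*L² - 45 = -45 + 2*L²)
(-4365 + 4333)/(a(51, -28 - 19) + r(69)) = (-4365 + 4333)/(51 + (-45 + 2*69²)) = -32/(51 + (-45 + 2*4761)) = -32/(51 + (-45 + 9522)) = -32/(51 + 9477) = -32/9528 = -32*1/9528 = -4/1191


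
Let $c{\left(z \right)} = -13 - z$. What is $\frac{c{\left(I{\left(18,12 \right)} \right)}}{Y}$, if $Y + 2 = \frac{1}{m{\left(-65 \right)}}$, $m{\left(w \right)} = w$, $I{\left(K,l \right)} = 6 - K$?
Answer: $\frac{65}{131} \approx 0.49618$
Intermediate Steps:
$Y = - \frac{131}{65}$ ($Y = -2 + \frac{1}{-65} = -2 - \frac{1}{65} = - \frac{131}{65} \approx -2.0154$)
$\frac{c{\left(I{\left(18,12 \right)} \right)}}{Y} = \frac{-13 - \left(6 - 18\right)}{- \frac{131}{65}} = \left(-13 - \left(6 - 18\right)\right) \left(- \frac{65}{131}\right) = \left(-13 - -12\right) \left(- \frac{65}{131}\right) = \left(-13 + 12\right) \left(- \frac{65}{131}\right) = \left(-1\right) \left(- \frac{65}{131}\right) = \frac{65}{131}$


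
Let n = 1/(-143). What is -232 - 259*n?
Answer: -32917/143 ≈ -230.19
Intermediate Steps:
n = -1/143 ≈ -0.0069930
-232 - 259*n = -232 - 259*(-1/143) = -232 + 259/143 = -32917/143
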